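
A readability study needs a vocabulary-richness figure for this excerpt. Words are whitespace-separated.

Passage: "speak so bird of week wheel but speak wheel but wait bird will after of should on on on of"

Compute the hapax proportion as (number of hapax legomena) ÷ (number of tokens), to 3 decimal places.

Frequencies: of:3, on:3, speak:2, bird:2, wheel:2, but:2, so:1, week:1, wait:1, will:1, after:1, should:1
Hapax count = 6; token count = 20.
Ratio = 6 / 20 = 0.300

0.300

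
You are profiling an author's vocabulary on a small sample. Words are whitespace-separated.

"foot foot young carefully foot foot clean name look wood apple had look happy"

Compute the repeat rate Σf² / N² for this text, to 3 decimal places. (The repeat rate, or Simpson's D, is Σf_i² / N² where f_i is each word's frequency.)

Frequencies: foot:4, look:2, young:1, carefully:1, clean:1, name:1, wood:1, apple:1, had:1, happy:1
Σf² = 28; N² = 196
Repeat rate = 28 / 196 = 0.143

0.143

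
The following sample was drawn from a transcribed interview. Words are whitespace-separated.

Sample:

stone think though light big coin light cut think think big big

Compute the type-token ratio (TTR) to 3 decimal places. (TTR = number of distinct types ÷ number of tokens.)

N = 12 tokens, V = 7 types.
TTR = V / N = 7 / 12 = 0.583

0.583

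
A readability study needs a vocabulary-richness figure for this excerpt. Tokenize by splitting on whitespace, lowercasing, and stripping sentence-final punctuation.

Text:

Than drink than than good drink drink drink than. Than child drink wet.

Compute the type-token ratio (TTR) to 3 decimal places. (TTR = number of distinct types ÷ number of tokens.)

0.385

N = 13 tokens, V = 5 types.
TTR = V / N = 5 / 13 = 0.385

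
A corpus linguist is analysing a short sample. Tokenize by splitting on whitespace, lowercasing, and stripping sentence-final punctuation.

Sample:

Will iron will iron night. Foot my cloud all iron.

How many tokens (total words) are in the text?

Tokens: will, iron, will, iron, night, foot, my, cloud, all, iron
N = 10

10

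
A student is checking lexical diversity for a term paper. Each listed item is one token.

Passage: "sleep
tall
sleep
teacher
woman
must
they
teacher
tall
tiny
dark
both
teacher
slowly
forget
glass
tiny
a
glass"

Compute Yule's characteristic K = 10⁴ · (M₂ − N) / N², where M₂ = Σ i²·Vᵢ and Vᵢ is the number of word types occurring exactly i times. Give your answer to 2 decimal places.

387.81

Frequencies: teacher:3, sleep:2, tall:2, tiny:2, glass:2, woman:1, must:1, they:1, dark:1, both:1, slowly:1, forget:1, a:1
N = 19. Frequency spectrum: V_1=8, V_2=4, V_3=1
M₂ = 1²·8 + 2²·4 + 3²·1 = 33
K = 10000 × (33 − 19) / 19² = 387.81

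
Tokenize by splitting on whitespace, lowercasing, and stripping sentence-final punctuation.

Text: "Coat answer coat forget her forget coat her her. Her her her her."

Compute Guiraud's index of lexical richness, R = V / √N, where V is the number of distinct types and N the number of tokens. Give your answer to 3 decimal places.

N = 13, V = 4.
√N = 3.605551
R = 4 / 3.605551 = 1.109

1.109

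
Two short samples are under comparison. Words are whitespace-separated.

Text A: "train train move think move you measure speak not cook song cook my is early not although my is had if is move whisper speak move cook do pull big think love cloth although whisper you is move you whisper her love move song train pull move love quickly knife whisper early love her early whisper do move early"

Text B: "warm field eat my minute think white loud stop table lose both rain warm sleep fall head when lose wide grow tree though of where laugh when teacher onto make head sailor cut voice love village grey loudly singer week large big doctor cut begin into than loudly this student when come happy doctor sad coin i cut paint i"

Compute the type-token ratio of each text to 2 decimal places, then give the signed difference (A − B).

-0.42

TTR(A) = 24/59 = 0.41
TTR(B) = 50/60 = 0.83
Difference = 0.41 − 0.83 = -0.42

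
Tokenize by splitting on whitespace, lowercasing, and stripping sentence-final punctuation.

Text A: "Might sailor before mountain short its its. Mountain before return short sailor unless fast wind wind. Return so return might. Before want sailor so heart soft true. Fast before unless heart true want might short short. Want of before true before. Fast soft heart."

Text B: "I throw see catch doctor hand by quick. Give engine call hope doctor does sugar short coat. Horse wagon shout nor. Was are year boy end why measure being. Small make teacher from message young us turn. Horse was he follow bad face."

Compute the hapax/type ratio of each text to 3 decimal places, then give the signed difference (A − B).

-0.862

A: hapax=1, V=16, ratio=0.063
B: hapax=37, V=40, ratio=0.925
Difference = 0.063 − 0.925 = -0.862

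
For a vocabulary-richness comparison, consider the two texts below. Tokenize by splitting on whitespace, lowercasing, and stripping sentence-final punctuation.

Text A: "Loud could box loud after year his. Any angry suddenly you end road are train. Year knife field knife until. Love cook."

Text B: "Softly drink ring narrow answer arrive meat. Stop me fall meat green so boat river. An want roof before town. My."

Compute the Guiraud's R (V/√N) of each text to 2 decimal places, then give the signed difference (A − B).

-0.31

A: V=19, N=22, R=4.05
B: V=20, N=21, R=4.36
Difference = 4.05 − 4.36 = -0.31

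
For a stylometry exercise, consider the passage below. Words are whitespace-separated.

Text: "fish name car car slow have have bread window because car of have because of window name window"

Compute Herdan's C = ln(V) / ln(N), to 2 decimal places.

N = 18, V = 9.
ln(V) = 2.197225, ln(N) = 2.890372
C = 2.197225 / 2.890372 = 0.76

0.76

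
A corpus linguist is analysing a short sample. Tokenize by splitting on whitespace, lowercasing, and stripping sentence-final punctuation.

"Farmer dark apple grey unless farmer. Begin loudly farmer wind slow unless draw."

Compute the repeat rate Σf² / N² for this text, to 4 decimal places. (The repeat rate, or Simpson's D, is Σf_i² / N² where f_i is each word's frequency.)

0.1243

Frequencies: farmer:3, unless:2, dark:1, apple:1, grey:1, begin:1, loudly:1, wind:1, slow:1, draw:1
Σf² = 21; N² = 169
Repeat rate = 21 / 169 = 0.1243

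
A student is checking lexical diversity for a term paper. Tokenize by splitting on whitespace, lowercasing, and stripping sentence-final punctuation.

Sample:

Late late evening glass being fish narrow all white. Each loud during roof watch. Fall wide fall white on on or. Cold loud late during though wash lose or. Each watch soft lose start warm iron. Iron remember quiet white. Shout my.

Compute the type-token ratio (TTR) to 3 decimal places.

N = 42 tokens, V = 29 types.
TTR = V / N = 29 / 42 = 0.690

0.690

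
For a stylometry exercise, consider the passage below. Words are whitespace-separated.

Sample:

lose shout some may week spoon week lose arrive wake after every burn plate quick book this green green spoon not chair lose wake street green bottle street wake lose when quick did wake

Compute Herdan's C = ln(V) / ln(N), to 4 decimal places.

N = 34, V = 22.
ln(V) = 3.091042, ln(N) = 3.526361
C = 3.091042 / 3.526361 = 0.8766

0.8766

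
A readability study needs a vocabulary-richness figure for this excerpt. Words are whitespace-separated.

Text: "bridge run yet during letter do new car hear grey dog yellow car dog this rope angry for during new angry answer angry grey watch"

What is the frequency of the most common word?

Frequencies: angry:3, during:2, new:2, car:2, grey:2, dog:2, bridge:1, run:1, yet:1, letter:1, do:1, hear:1, yellow:1, this:1, rope:1, for:1, answer:1, watch:1
Most common: 'angry' with frequency 3.

3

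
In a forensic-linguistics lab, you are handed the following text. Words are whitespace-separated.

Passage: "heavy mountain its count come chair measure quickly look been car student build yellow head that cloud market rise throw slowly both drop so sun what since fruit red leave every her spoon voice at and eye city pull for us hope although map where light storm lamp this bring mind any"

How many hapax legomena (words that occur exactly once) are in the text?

Frequencies: heavy:1, mountain:1, its:1, count:1, come:1, chair:1, measure:1, quickly:1, look:1, been:1, car:1, student:1, build:1, yellow:1, head:1, that:1, cloud:1, market:1, rise:1, throw:1, … (32 more, each freq 1)
Hapax (freq=1): although, and, any, at, been, both, bring, build, car, chair, city, cloud, come, count, drop, every, eye, for, fruit, head, heavy, her, hope, its, lamp, leave, light, look, map, market, measure, mind, mountain, pull, quickly, red, rise, since, slowly, so, spoon, storm, student, sun, that, this, throw, us, voice, what, where, yellow

52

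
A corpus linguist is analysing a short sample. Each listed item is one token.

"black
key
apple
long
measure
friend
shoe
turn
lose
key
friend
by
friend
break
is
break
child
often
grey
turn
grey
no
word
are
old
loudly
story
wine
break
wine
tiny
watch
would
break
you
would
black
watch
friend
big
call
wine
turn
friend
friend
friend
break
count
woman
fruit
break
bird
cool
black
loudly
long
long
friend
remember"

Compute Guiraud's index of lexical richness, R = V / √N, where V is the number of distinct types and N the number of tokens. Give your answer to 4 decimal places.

N = 59, V = 34.
√N = 7.681146
R = 34 / 7.681146 = 4.4264

4.4264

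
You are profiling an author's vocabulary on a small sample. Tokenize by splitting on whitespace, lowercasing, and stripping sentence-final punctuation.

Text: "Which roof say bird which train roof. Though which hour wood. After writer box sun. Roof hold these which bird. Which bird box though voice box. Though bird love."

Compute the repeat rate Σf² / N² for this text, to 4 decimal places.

0.0939

Frequencies: which:5, bird:4, roof:3, though:3, box:3, say:1, train:1, hour:1, wood:1, after:1, writer:1, sun:1, hold:1, these:1, voice:1, love:1
Σf² = 79; N² = 841
Repeat rate = 79 / 841 = 0.0939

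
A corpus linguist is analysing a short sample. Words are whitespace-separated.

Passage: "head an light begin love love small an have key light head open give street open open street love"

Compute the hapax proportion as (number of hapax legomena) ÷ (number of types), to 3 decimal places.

Frequencies: love:3, open:3, head:2, an:2, light:2, street:2, begin:1, small:1, have:1, key:1, give:1
Hapax count = 5; type count = 11.
Ratio = 5 / 11 = 0.455

0.455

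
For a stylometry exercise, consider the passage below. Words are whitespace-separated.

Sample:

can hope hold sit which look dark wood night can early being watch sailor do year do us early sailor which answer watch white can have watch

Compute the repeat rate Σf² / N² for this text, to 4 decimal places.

0.0645

Frequencies: can:3, watch:3, which:2, early:2, sailor:2, do:2, hope:1, hold:1, sit:1, look:1, dark:1, wood:1, night:1, being:1, year:1, us:1, answer:1, white:1, have:1
Σf² = 47; N² = 729
Repeat rate = 47 / 729 = 0.0645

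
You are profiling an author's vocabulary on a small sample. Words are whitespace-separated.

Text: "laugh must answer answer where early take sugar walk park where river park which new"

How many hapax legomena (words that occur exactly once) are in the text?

Frequencies: answer:2, where:2, park:2, laugh:1, must:1, early:1, take:1, sugar:1, walk:1, river:1, which:1, new:1
Hapax (freq=1): early, laugh, must, new, river, sugar, take, walk, which

9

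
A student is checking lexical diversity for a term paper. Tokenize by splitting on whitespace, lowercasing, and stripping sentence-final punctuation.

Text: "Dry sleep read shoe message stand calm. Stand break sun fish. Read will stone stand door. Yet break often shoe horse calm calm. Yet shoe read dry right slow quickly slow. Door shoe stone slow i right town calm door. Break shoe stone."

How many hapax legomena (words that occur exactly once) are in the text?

Frequencies: shoe:5, calm:4, read:3, stand:3, break:3, stone:3, door:3, slow:3, dry:2, yet:2, right:2, sleep:1, message:1, sun:1, fish:1, will:1, often:1, horse:1, quickly:1, i:1, … (1 more, each freq 1)
Hapax (freq=1): fish, horse, i, message, often, quickly, sleep, sun, town, will

10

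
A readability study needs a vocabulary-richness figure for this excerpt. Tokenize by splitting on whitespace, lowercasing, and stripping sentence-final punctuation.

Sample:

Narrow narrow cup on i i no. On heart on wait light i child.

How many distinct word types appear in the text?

9

Distinct types: {child, cup, heart, i, light, narrow, no, on, wait}
V = 9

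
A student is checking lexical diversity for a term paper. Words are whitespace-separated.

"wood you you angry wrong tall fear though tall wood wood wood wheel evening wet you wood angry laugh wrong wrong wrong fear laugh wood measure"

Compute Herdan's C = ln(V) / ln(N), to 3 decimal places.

0.763

N = 26, V = 12.
ln(V) = 2.484907, ln(N) = 3.258097
C = 2.484907 / 3.258097 = 0.763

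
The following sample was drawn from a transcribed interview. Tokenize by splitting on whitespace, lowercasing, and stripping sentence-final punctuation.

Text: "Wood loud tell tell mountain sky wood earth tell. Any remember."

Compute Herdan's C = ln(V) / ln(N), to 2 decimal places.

0.87

N = 11, V = 8.
ln(V) = 2.079442, ln(N) = 2.397895
C = 2.079442 / 2.397895 = 0.87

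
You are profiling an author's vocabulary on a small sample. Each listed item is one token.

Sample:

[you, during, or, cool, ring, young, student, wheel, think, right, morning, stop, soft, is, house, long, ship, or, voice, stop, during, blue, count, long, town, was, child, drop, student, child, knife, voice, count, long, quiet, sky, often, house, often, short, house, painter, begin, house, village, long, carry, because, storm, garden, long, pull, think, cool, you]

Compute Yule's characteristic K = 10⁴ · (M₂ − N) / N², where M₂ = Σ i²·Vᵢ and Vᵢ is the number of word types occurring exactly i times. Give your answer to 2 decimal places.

Frequencies: long:5, house:4, you:2, during:2, or:2, cool:2, student:2, think:2, stop:2, voice:2, count:2, child:2, often:2, ring:1, young:1, wheel:1, right:1, morning:1, soft:1, is:1, … (17 more, each freq 1)
N = 55. Frequency spectrum: V_1=24, V_2=11, V_4=1, V_5=1
M₂ = 1²·24 + 2²·11 + 4²·1 + 5²·1 = 109
K = 10000 × (109 − 55) / 55² = 178.51

178.51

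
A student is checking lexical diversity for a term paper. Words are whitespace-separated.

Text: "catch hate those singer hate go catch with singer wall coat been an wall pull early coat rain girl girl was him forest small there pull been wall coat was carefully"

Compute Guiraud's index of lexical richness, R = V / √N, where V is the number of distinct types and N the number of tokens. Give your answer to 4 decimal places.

3.5921

N = 31, V = 20.
√N = 5.567764
R = 20 / 5.567764 = 3.5921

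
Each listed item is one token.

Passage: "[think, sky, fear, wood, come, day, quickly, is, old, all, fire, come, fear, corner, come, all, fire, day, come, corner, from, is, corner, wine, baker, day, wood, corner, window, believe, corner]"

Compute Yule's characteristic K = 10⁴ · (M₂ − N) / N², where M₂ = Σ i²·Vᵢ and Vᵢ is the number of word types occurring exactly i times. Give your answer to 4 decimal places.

Frequencies: corner:5, come:4, day:3, fear:2, wood:2, is:2, all:2, fire:2, think:1, sky:1, quickly:1, old:1, from:1, wine:1, baker:1, window:1, believe:1
N = 31. Frequency spectrum: V_1=9, V_2=5, V_3=1, V_4=1, V_5=1
M₂ = 1²·9 + 2²·5 + 3²·1 + 4²·1 + 5²·1 = 79
K = 10000 × (79 − 31) / 31² = 499.4797

499.4797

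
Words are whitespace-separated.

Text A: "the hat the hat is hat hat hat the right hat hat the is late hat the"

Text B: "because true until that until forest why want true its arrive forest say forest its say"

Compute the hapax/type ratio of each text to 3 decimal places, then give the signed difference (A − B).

A: hapax=2, V=5, ratio=0.400
B: hapax=5, V=10, ratio=0.500
Difference = 0.400 − 0.500 = -0.100

-0.100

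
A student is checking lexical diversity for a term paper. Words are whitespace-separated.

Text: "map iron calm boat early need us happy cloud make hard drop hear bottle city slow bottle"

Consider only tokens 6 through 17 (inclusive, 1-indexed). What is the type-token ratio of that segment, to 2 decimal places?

0.92

Segment tokens 6–17: need, us, happy, cloud, make, hard, drop, hear, bottle, city, slow, bottle
Segment N = 12, segment V = 11.
TTR = 11 / 12 = 0.92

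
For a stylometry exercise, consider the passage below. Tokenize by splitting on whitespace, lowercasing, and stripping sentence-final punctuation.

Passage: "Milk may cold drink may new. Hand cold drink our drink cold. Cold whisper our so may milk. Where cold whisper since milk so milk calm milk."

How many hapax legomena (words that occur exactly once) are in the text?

5

Frequencies: milk:5, cold:5, may:3, drink:3, our:2, whisper:2, so:2, new:1, hand:1, where:1, since:1, calm:1
Hapax (freq=1): calm, hand, new, since, where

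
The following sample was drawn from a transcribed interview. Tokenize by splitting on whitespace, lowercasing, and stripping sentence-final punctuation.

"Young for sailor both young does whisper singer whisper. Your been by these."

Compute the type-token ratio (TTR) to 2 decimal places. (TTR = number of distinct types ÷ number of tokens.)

N = 13 tokens, V = 11 types.
TTR = V / N = 11 / 13 = 0.85

0.85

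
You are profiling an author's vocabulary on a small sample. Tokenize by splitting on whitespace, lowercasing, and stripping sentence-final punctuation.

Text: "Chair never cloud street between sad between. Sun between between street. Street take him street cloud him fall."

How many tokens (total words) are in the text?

18

Tokens: chair, never, cloud, street, between, sad, between, sun, between, between, street, street, take, him, street, cloud, him, fall
N = 18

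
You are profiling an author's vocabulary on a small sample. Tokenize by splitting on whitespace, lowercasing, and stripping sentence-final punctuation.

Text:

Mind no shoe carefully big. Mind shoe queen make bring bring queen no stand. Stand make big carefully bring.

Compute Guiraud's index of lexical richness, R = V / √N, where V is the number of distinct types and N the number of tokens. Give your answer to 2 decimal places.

N = 19, V = 9.
√N = 4.358899
R = 9 / 4.358899 = 2.06

2.06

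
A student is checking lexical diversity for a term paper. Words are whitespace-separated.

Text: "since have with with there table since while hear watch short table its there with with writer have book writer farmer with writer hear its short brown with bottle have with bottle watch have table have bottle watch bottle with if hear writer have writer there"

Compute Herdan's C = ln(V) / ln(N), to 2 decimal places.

0.72

N = 46, V = 16.
ln(V) = 2.772589, ln(N) = 3.828641
C = 2.772589 / 3.828641 = 0.72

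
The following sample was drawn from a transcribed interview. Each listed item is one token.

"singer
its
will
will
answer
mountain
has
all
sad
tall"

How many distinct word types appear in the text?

Distinct types: {all, answer, has, its, mountain, sad, singer, tall, will}
V = 9

9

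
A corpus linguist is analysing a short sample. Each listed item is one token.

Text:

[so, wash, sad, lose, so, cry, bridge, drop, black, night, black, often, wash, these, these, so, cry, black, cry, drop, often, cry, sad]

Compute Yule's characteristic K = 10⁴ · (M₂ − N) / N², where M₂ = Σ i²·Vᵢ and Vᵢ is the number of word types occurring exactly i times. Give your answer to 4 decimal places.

642.7221

Frequencies: cry:4, so:3, black:3, wash:2, sad:2, drop:2, often:2, these:2, lose:1, bridge:1, night:1
N = 23. Frequency spectrum: V_1=3, V_2=5, V_3=2, V_4=1
M₂ = 1²·3 + 2²·5 + 3²·2 + 4²·1 = 57
K = 10000 × (57 − 23) / 23² = 642.7221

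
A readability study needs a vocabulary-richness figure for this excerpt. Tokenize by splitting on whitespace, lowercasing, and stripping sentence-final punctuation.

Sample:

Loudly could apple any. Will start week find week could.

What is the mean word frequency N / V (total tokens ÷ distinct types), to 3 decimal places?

1.250

N = 10 tokens, V = 8 types.
Mean frequency = N / V = 10 / 8 = 1.250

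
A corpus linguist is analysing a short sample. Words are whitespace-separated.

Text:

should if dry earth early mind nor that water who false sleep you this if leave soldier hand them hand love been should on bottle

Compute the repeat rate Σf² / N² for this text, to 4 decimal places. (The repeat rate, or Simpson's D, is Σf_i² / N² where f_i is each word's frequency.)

Frequencies: should:2, if:2, hand:2, dry:1, earth:1, early:1, mind:1, nor:1, that:1, water:1, who:1, false:1, sleep:1, you:1, this:1, leave:1, soldier:1, them:1, love:1, been:1, … (2 more, each freq 1)
Σf² = 31; N² = 625
Repeat rate = 31 / 625 = 0.0496

0.0496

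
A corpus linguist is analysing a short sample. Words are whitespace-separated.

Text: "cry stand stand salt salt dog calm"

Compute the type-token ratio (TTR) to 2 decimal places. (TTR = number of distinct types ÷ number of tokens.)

0.71

N = 7 tokens, V = 5 types.
TTR = V / N = 5 / 7 = 0.71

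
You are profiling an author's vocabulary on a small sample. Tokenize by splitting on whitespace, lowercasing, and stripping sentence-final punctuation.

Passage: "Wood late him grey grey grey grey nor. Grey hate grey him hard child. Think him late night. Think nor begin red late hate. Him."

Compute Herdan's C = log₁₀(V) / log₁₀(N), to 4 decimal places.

N = 25, V = 12.
log₁₀(V) = 1.079181, log₁₀(N) = 1.397940
C = 1.079181 / 1.397940 = 0.7720

0.7720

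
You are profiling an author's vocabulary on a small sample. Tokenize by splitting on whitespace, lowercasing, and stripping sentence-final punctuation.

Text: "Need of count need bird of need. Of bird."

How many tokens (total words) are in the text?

9

Tokens: need, of, count, need, bird, of, need, of, bird
N = 9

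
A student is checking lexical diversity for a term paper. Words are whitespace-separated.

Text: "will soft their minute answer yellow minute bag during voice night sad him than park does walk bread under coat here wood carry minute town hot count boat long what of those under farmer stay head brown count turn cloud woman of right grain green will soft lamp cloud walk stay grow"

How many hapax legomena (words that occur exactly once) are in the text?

Frequencies: minute:3, will:2, soft:2, walk:2, under:2, count:2, of:2, stay:2, cloud:2, their:1, answer:1, yellow:1, bag:1, during:1, voice:1, night:1, sad:1, him:1, than:1, park:1, … (22 more, each freq 1)
Hapax (freq=1): answer, bag, boat, bread, brown, carry, coat, does, during, farmer, grain, green, grow, head, here, him, hot, lamp, long, night, park, right, sad, than, their, those, town, turn, voice, what, woman, wood, yellow

33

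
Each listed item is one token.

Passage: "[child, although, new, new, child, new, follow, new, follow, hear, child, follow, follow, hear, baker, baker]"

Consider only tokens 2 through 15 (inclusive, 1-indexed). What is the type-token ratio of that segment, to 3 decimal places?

0.429

Segment tokens 2–15: although, new, new, child, new, follow, new, follow, hear, child, follow, follow, hear, baker
Segment N = 14, segment V = 6.
TTR = 6 / 14 = 0.429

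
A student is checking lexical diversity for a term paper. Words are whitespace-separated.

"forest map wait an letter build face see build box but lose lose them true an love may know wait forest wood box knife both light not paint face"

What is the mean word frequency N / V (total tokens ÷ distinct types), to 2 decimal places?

N = 29 tokens, V = 22 types.
Mean frequency = N / V = 29 / 22 = 1.32

1.32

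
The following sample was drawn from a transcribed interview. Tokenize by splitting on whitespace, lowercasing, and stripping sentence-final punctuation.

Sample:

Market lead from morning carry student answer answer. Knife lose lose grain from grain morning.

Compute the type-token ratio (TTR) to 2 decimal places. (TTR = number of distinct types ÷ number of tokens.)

N = 15 tokens, V = 10 types.
TTR = V / N = 10 / 15 = 0.67

0.67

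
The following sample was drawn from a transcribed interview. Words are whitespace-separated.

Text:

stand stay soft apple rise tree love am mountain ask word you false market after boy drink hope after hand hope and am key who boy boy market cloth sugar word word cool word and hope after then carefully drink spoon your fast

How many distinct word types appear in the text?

30

Distinct types: {after, am, and, apple, ask, boy, carefully, cloth, cool, drink, false, fast, hand, hope, key, love, market, mountain, rise, soft, spoon, stand, stay, sugar, then, tree, who, word, you, your}
V = 30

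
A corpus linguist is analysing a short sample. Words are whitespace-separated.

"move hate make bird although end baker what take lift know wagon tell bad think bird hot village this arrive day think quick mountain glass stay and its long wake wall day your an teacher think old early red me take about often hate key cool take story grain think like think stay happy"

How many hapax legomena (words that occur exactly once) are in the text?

38

Frequencies: think:5, take:3, hate:2, bird:2, day:2, stay:2, move:1, make:1, although:1, end:1, baker:1, what:1, lift:1, know:1, wagon:1, tell:1, bad:1, hot:1, village:1, this:1, … (24 more, each freq 1)
Hapax (freq=1): about, although, an, and, arrive, bad, baker, cool, early, end, glass, grain, happy, hot, its, key, know, lift, like, long, make, me, mountain, move, often, old, quick, red, story, teacher, tell, this, village, wagon, wake, wall, what, your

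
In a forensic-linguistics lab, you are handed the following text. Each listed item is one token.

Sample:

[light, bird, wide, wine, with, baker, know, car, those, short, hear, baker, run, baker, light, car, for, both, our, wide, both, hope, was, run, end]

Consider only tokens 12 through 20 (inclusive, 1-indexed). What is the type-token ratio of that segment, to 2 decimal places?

0.89

Segment tokens 12–20: baker, run, baker, light, car, for, both, our, wide
Segment N = 9, segment V = 8.
TTR = 8 / 9 = 0.89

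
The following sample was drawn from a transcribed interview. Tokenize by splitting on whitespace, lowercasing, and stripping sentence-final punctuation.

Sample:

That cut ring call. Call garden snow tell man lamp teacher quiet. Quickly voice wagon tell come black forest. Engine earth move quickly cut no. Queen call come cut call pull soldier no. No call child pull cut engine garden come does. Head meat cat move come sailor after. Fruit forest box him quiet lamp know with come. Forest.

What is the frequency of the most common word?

5

Frequencies: call:5, come:5, cut:4, forest:3, no:3, garden:2, tell:2, lamp:2, quiet:2, quickly:2, engine:2, move:2, pull:2, that:1, ring:1, snow:1, man:1, teacher:1, voice:1, wagon:1, … (16 more, each freq 1)
Most common: 'call' with frequency 5.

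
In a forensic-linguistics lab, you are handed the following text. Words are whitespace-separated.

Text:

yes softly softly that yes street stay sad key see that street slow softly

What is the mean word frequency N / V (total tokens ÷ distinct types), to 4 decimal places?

N = 14 tokens, V = 9 types.
Mean frequency = N / V = 14 / 9 = 1.5556

1.5556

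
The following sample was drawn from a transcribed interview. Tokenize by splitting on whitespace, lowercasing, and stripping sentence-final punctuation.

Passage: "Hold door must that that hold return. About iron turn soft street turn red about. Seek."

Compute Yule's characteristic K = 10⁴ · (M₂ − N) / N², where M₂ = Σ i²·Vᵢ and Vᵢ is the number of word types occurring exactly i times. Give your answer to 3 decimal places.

312.500

Frequencies: hold:2, that:2, about:2, turn:2, door:1, must:1, return:1, iron:1, soft:1, street:1, red:1, seek:1
N = 16. Frequency spectrum: V_1=8, V_2=4
M₂ = 1²·8 + 2²·4 = 24
K = 10000 × (24 − 16) / 16² = 312.500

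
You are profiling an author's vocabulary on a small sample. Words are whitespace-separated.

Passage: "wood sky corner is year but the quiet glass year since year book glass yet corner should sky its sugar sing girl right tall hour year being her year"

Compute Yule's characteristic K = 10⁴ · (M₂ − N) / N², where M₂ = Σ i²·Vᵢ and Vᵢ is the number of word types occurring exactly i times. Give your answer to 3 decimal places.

309.156

Frequencies: year:5, sky:2, corner:2, glass:2, wood:1, is:1, but:1, the:1, quiet:1, since:1, book:1, yet:1, should:1, its:1, sugar:1, sing:1, girl:1, right:1, tall:1, hour:1, … (2 more, each freq 1)
N = 29. Frequency spectrum: V_1=18, V_2=3, V_5=1
M₂ = 1²·18 + 2²·3 + 5²·1 = 55
K = 10000 × (55 − 29) / 29² = 309.156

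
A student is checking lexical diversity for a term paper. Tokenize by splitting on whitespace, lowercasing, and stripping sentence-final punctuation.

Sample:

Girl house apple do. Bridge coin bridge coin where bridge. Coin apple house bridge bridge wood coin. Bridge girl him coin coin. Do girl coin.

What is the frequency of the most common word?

7

Frequencies: coin:7, bridge:6, girl:3, house:2, apple:2, do:2, where:1, wood:1, him:1
Most common: 'coin' with frequency 7.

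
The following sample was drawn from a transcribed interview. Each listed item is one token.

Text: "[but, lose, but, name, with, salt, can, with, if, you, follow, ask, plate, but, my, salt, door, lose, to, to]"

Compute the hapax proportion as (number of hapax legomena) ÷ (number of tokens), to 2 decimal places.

Frequencies: but:3, lose:2, with:2, salt:2, to:2, name:1, can:1, if:1, you:1, follow:1, ask:1, plate:1, my:1, door:1
Hapax count = 9; token count = 20.
Ratio = 9 / 20 = 0.45

0.45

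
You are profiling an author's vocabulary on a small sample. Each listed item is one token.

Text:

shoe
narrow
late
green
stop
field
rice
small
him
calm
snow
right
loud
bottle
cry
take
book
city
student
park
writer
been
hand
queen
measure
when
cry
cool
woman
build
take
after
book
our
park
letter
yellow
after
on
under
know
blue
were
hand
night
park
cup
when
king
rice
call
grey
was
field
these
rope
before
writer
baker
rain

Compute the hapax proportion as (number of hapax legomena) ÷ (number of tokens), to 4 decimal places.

Frequencies: park:3, field:2, rice:2, cry:2, take:2, book:2, writer:2, hand:2, when:2, after:2, shoe:1, narrow:1, late:1, green:1, stop:1, small:1, him:1, calm:1, snow:1, right:1, … (29 more, each freq 1)
Hapax count = 39; token count = 60.
Ratio = 39 / 60 = 0.6500

0.6500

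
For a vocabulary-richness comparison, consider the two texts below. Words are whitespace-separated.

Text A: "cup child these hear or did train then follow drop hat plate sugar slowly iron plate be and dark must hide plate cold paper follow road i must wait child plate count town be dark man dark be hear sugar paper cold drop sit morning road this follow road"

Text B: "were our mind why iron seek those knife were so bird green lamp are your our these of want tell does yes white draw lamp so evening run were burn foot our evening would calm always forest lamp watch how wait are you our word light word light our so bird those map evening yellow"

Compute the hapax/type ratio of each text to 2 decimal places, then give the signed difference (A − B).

A: hapax=19, V=31, ratio=0.61
B: hapax=28, V=38, ratio=0.74
Difference = 0.61 − 0.74 = -0.13

-0.13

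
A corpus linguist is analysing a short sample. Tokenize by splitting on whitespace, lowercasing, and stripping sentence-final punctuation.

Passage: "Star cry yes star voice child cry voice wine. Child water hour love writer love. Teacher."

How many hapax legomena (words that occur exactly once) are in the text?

6

Frequencies: star:2, cry:2, voice:2, child:2, love:2, yes:1, wine:1, water:1, hour:1, writer:1, teacher:1
Hapax (freq=1): hour, teacher, water, wine, writer, yes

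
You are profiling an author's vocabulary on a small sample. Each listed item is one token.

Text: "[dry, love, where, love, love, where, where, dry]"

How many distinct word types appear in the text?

3

Distinct types: {dry, love, where}
V = 3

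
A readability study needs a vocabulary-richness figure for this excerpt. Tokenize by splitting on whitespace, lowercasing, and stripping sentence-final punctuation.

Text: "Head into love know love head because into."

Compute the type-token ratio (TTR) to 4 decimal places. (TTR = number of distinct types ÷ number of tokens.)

0.6250

N = 8 tokens, V = 5 types.
TTR = V / N = 5 / 8 = 0.6250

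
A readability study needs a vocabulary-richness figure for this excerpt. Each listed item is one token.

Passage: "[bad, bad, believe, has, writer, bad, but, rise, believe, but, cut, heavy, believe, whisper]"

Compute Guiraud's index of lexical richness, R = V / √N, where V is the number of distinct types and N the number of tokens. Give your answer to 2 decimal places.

2.41

N = 14, V = 9.
√N = 3.741657
R = 9 / 3.741657 = 2.41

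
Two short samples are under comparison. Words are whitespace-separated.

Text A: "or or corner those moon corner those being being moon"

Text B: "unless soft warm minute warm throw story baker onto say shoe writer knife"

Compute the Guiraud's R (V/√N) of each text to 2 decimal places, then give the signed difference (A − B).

A: V=5, N=10, R=1.58
B: V=12, N=13, R=3.33
Difference = 1.58 − 3.33 = -1.75

-1.75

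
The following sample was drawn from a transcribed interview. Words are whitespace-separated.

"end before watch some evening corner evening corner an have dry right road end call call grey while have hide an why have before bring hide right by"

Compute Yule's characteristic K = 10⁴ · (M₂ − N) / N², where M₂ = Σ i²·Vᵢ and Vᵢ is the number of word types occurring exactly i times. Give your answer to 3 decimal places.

Frequencies: have:3, end:2, before:2, evening:2, corner:2, an:2, right:2, call:2, hide:2, watch:1, some:1, dry:1, road:1, grey:1, while:1, why:1, bring:1, by:1
N = 28. Frequency spectrum: V_1=9, V_2=8, V_3=1
M₂ = 1²·9 + 2²·8 + 3²·1 = 50
K = 10000 × (50 − 28) / 28² = 280.612

280.612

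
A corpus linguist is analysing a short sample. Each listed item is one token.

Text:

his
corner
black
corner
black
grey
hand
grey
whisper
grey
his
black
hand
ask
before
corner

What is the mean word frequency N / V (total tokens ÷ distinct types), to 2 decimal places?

N = 16 tokens, V = 8 types.
Mean frequency = N / V = 16 / 8 = 2.00

2.00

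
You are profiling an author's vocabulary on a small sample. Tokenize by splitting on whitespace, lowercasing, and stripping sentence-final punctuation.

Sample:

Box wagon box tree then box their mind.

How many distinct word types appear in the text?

Distinct types: {box, mind, their, then, tree, wagon}
V = 6

6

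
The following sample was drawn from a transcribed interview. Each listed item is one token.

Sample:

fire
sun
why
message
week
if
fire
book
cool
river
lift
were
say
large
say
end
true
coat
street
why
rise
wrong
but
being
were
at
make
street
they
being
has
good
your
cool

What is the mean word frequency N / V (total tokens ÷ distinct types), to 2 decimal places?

N = 34 tokens, V = 27 types.
Mean frequency = N / V = 34 / 27 = 1.26

1.26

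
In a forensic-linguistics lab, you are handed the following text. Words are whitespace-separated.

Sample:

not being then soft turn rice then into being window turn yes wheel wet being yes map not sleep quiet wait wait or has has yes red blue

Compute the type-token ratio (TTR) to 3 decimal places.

N = 28 tokens, V = 19 types.
TTR = V / N = 19 / 28 = 0.679

0.679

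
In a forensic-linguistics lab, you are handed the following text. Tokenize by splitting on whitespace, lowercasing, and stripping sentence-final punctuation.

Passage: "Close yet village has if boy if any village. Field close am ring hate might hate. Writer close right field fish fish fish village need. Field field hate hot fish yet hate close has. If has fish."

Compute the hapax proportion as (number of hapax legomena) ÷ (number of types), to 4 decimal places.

Frequencies: fish:5, close:4, field:4, hate:4, village:3, has:3, if:3, yet:2, boy:1, any:1, am:1, ring:1, might:1, writer:1, right:1, need:1, hot:1
Hapax count = 9; type count = 17.
Ratio = 9 / 17 = 0.5294

0.5294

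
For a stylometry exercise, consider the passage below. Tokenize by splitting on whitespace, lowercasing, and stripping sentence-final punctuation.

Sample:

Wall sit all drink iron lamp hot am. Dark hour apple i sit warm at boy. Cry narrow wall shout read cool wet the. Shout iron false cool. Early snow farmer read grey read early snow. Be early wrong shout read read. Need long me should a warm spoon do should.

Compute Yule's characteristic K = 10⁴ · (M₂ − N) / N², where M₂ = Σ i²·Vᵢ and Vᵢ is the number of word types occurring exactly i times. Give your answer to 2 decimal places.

176.86

Frequencies: read:5, shout:3, early:3, wall:2, sit:2, iron:2, warm:2, cool:2, snow:2, should:2, all:1, drink:1, lamp:1, hot:1, am:1, dark:1, hour:1, apple:1, i:1, at:1, … (16 more, each freq 1)
N = 51. Frequency spectrum: V_1=26, V_2=7, V_3=2, V_5=1
M₂ = 1²·26 + 2²·7 + 3²·2 + 5²·1 = 97
K = 10000 × (97 − 51) / 51² = 176.86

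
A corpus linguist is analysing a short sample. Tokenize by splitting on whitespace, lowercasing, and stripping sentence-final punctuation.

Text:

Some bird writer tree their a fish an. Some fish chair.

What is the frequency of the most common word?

2

Frequencies: some:2, fish:2, bird:1, writer:1, tree:1, their:1, a:1, an:1, chair:1
Most common: 'some' with frequency 2.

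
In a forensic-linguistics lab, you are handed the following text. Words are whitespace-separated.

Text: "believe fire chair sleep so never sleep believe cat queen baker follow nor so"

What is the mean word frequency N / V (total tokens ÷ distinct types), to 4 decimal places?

1.2727

N = 14 tokens, V = 11 types.
Mean frequency = N / V = 14 / 11 = 1.2727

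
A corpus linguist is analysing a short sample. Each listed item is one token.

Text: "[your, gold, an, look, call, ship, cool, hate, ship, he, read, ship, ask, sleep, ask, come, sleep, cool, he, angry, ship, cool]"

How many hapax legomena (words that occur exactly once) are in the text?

Frequencies: ship:4, cool:3, he:2, ask:2, sleep:2, your:1, gold:1, an:1, look:1, call:1, hate:1, read:1, come:1, angry:1
Hapax (freq=1): an, angry, call, come, gold, hate, look, read, your

9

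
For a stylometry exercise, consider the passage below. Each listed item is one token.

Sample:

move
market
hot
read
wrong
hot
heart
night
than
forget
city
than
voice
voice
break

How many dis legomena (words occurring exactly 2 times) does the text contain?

3

Frequencies: hot:2, than:2, voice:2, move:1, market:1, read:1, wrong:1, heart:1, night:1, forget:1, city:1, break:1
Words with frequency 2: hot, than, voice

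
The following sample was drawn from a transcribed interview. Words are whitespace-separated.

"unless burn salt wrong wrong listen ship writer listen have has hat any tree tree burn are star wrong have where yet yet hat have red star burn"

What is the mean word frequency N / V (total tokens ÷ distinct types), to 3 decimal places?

1.647

N = 28 tokens, V = 17 types.
Mean frequency = N / V = 28 / 17 = 1.647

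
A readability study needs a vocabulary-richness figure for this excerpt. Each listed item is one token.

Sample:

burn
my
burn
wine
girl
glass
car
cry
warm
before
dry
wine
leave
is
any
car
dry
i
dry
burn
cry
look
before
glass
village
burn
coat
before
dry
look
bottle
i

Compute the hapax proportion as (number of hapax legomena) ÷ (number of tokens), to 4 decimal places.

Frequencies: burn:4, dry:4, before:3, wine:2, glass:2, car:2, cry:2, i:2, look:2, my:1, girl:1, warm:1, leave:1, is:1, any:1, village:1, coat:1, bottle:1
Hapax count = 9; token count = 32.
Ratio = 9 / 32 = 0.2813

0.2813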